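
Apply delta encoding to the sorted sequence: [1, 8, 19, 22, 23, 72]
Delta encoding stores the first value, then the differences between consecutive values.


First value: 1
Deltas:
  8 - 1 = 7
  19 - 8 = 11
  22 - 19 = 3
  23 - 22 = 1
  72 - 23 = 49


Delta encoded: [1, 7, 11, 3, 1, 49]


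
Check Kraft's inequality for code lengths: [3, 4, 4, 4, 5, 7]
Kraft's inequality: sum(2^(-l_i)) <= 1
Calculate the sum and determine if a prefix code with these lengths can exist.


Sum = 2^(-3) + 2^(-4) + 2^(-4) + 2^(-4) + 2^(-5) + 2^(-7)
    = 0.125 + 0.0625 + 0.0625 + 0.0625 + 0.03125 + 0.0078125
    = 45/128 = 0.3515625
Since 0.3515625 <= 1, Kraft's inequality IS satisfied.
A prefix code with these lengths CAN exist.

Kraft sum = 0.3515625. Satisfied.


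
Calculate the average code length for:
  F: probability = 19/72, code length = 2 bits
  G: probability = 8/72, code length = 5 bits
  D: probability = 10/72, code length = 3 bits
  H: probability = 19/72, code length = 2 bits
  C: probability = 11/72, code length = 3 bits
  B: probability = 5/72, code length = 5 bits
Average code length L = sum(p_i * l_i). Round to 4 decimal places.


Weighted contributions p_i * l_i:
  F: (19/72) * 2 = 38/72
  G: (8/72) * 5 = 40/72
  D: (10/72) * 3 = 30/72
  H: (19/72) * 2 = 38/72
  C: (11/72) * 3 = 33/72
  B: (5/72) * 5 = 25/72
Sum = (38 + 40 + 30 + 38 + 33 + 25)/72 = 204/72

L = 204/72 = 2.8333 bits/symbol


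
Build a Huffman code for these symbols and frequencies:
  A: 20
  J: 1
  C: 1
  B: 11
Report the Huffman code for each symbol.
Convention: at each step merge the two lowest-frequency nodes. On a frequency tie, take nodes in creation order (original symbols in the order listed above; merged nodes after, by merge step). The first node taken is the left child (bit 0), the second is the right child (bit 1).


Huffman tree construction:
Step 1: Merge J(1) + C(1) = 2
Step 2: Merge (J+C)(2) + B(11) = 13
Step 3: Merge ((J+C)+B)(13) + A(20) = 33
Read each symbol's code off the tree from the root (left child = 0, right child = 1).

Codes:
  A: 1 (length 1)
  J: 000 (length 3)
  C: 001 (length 3)
  B: 01 (length 2)
Average code length: 48/33 = 1.4545 bits/symbol


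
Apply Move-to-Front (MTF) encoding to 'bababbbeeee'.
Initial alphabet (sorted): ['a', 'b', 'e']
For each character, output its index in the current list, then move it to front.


MTF encoding:
'b': index 1 in ['a', 'b', 'e'] -> ['b', 'a', 'e']
'a': index 1 in ['b', 'a', 'e'] -> ['a', 'b', 'e']
'b': index 1 in ['a', 'b', 'e'] -> ['b', 'a', 'e']
'a': index 1 in ['b', 'a', 'e'] -> ['a', 'b', 'e']
'b': index 1 in ['a', 'b', 'e'] -> ['b', 'a', 'e']
'b': index 0 in ['b', 'a', 'e'] -> ['b', 'a', 'e']
'b': index 0 in ['b', 'a', 'e'] -> ['b', 'a', 'e']
'e': index 2 in ['b', 'a', 'e'] -> ['e', 'b', 'a']
'e': index 0 in ['e', 'b', 'a'] -> ['e', 'b', 'a']
'e': index 0 in ['e', 'b', 'a'] -> ['e', 'b', 'a']
'e': index 0 in ['e', 'b', 'a'] -> ['e', 'b', 'a']


Output: [1, 1, 1, 1, 1, 0, 0, 2, 0, 0, 0]


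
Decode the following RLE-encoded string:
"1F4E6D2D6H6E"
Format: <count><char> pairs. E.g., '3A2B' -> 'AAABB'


Expanding each <count><char> pair:
  1F -> 'F'
  4E -> 'EEEE'
  6D -> 'DDDDDD'
  2D -> 'DD'
  6H -> 'HHHHHH'
  6E -> 'EEEEEE'

Decoded = FEEEEDDDDDDDDHHHHHHEEEEEE


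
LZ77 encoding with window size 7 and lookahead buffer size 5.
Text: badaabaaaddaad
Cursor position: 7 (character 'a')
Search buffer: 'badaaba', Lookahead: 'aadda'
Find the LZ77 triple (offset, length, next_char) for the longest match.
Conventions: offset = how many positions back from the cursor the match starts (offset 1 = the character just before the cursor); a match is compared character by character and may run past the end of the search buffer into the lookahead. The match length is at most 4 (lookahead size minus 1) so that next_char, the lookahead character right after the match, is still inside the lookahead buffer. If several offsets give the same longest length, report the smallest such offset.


Try each offset into the search buffer:
  offset=1 (pos 6, char 'a'): match length 2
  offset=2 (pos 5, char 'b'): match length 0
  offset=3 (pos 4, char 'a'): match length 1
  offset=4 (pos 3, char 'a'): match length 2
  offset=5 (pos 2, char 'd'): match length 0
  offset=6 (pos 1, char 'a'): match length 1
  offset=7 (pos 0, char 'b'): match length 0
Longest match has length 2, found at offsets 1, 4; take the smallest, offset 1.
next_char = character at position 7 + 2 = 9 -> 'd'

Best match: offset=1, length=2 (matching 'aa' starting at position 6)
LZ77 triple: (1, 2, 'd')


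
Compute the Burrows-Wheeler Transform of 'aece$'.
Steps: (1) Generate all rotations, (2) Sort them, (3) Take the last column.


Rotations (sorted):
  0: $aece -> last char: e
  1: aece$ -> last char: $
  2: ce$ae -> last char: e
  3: e$aec -> last char: c
  4: ece$a -> last char: a


BWT = e$eca


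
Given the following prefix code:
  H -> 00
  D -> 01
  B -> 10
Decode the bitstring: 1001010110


Decoding step by step:
Bits 10 -> B
Bits 01 -> D
Bits 01 -> D
Bits 01 -> D
Bits 10 -> B


Decoded message: BDDDB


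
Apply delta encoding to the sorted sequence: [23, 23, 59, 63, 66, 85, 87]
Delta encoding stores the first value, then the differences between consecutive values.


First value: 23
Deltas:
  23 - 23 = 0
  59 - 23 = 36
  63 - 59 = 4
  66 - 63 = 3
  85 - 66 = 19
  87 - 85 = 2


Delta encoded: [23, 0, 36, 4, 3, 19, 2]


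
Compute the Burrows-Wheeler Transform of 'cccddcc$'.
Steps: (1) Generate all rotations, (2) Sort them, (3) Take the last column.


Rotations (sorted):
  0: $cccddcc -> last char: c
  1: c$cccddc -> last char: c
  2: cc$cccdd -> last char: d
  3: cccddcc$ -> last char: $
  4: ccddcc$c -> last char: c
  5: cddcc$cc -> last char: c
  6: dcc$cccd -> last char: d
  7: ddcc$ccc -> last char: c


BWT = ccd$ccdc


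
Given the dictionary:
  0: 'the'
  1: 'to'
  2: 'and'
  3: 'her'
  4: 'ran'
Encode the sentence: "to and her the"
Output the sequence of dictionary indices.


Look up each word in the dictionary:
  'to' -> 1
  'and' -> 2
  'her' -> 3
  'the' -> 0

Encoded: [1, 2, 3, 0]


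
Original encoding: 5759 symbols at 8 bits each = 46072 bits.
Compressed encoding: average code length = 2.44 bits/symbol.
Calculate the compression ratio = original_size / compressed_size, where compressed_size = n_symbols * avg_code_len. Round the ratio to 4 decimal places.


original_size = n_symbols * orig_bits = 5759 * 8 = 46072 bits
compressed_size = n_symbols * avg_code_len = 5759 * 2.44 = 14051.96 bits
ratio = original_size / compressed_size = 46072 / 14051.96 = 3.2787

Compression ratio = 3.2787


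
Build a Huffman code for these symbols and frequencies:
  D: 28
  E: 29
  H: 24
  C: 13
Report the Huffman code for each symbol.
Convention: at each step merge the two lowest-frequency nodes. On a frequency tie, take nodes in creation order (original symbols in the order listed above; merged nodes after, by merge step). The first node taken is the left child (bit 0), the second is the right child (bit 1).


Huffman tree construction:
Step 1: Merge C(13) + H(24) = 37
Step 2: Merge D(28) + E(29) = 57
Step 3: Merge (C+H)(37) + (D+E)(57) = 94
Read each symbol's code off the tree from the root (left child = 0, right child = 1).

Codes:
  D: 10 (length 2)
  E: 11 (length 2)
  H: 01 (length 2)
  C: 00 (length 2)
Average code length: 188/94 = 2.0000 bits/symbol


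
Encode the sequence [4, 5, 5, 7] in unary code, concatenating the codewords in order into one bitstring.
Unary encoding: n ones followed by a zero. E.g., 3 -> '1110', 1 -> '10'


Encode each number as n ones followed by a terminating 0:
  4 -> 11110 (5 bits)
  5 -> 111110 (6 bits)
  5 -> 111110 (6 bits)
  7 -> 11111110 (8 bits)
Total length = 5 + 6 + 6 + 8 = 25 bits.

Unary([4, 5, 5, 7]) = 1111011111011111011111110 (25 bits)


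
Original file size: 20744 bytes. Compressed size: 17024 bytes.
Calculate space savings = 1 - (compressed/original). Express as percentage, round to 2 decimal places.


ratio = compressed/original = 17024/20744 = 0.820671
savings = 1 - ratio = 1 - 0.820671 = 0.179329
as a percentage: 0.179329 * 100 = 17.93%

Space savings = 1 - 17024/20744 = 17.93%


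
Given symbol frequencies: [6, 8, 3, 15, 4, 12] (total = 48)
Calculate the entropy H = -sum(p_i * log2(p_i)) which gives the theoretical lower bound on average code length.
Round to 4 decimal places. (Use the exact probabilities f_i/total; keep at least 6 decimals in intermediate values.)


Per-symbol terms -p_i * log2(p_i) with p_i = f_i/48:
  p = 6/48 = 0.125000: log2(p) = -3.000000, -p*log2(p) = 0.375000
  p = 8/48 = 0.166667: log2(p) = -2.584963, -p*log2(p) = 0.430827
  p = 3/48 = 0.062500: log2(p) = -4.000000, -p*log2(p) = 0.250000
  p = 15/48 = 0.312500: log2(p) = -1.678072, -p*log2(p) = 0.524397
  p = 4/48 = 0.083333: log2(p) = -3.584963, -p*log2(p) = 0.298747
  p = 12/48 = 0.250000: log2(p) = -2.000000, -p*log2(p) = 0.500000
H = 0.375000 + 0.430827 + 0.250000 + 0.524397 + 0.298747 + 0.500000 = 2.378971

H = 2.379 bits/symbol


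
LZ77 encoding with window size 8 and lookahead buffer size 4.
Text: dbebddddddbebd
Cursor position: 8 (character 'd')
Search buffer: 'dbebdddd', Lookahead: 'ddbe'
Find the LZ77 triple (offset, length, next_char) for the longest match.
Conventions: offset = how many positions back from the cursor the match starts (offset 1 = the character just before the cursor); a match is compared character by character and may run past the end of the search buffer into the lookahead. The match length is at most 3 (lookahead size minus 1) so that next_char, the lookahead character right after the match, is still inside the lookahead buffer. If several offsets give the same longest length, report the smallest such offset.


Try each offset into the search buffer:
  offset=1 (pos 7, char 'd'): match length 2
  offset=2 (pos 6, char 'd'): match length 2
  offset=3 (pos 5, char 'd'): match length 2
  offset=4 (pos 4, char 'd'): match length 2
  offset=5 (pos 3, char 'b'): match length 0
  offset=6 (pos 2, char 'e'): match length 0
  offset=7 (pos 1, char 'b'): match length 0
  offset=8 (pos 0, char 'd'): match length 1
Longest match has length 2, found at offsets 1, 2, 3, 4; take the smallest, offset 1.
next_char = character at position 8 + 2 = 10 -> 'b'

Best match: offset=1, length=2 (matching 'dd' starting at position 7)
LZ77 triple: (1, 2, 'b')


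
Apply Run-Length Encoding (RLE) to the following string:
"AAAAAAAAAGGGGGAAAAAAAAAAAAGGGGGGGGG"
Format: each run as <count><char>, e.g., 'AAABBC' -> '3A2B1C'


Scanning runs left to right:
  i=0: run of 'A' x 9 -> '9A'
  i=9: run of 'G' x 5 -> '5G'
  i=14: run of 'A' x 12 -> '12A'
  i=26: run of 'G' x 9 -> '9G'

RLE = 9A5G12A9G


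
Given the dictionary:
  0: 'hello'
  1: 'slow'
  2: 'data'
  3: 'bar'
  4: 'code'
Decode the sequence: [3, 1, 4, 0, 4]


Look up each index in the dictionary:
  3 -> 'bar'
  1 -> 'slow'
  4 -> 'code'
  0 -> 'hello'
  4 -> 'code'

Decoded: "bar slow code hello code"


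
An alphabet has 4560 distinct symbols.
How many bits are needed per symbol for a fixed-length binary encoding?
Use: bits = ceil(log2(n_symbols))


log2(4560) = 12.1548
Bracket: 2^12 = 4096 < 4560 <= 2^13 = 8192
So ceil(log2(4560)) = 13

bits = ceil(log2(4560)) = ceil(12.1548) = 13 bits


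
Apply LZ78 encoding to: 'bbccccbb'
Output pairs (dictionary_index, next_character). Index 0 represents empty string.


LZ78 encoding steps:
Dictionary: {0: ''}
Step 1: w='' (idx 0), next='b' -> output (0, 'b'), add 'b' as idx 1
Step 2: w='b' (idx 1), next='c' -> output (1, 'c'), add 'bc' as idx 2
Step 3: w='' (idx 0), next='c' -> output (0, 'c'), add 'c' as idx 3
Step 4: w='c' (idx 3), next='c' -> output (3, 'c'), add 'cc' as idx 4
Step 5: w='b' (idx 1), next='b' -> output (1, 'b'), add 'bb' as idx 5


Encoded: [(0, 'b'), (1, 'c'), (0, 'c'), (3, 'c'), (1, 'b')]


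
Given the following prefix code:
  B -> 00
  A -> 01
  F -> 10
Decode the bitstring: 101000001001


Decoding step by step:
Bits 10 -> F
Bits 10 -> F
Bits 00 -> B
Bits 00 -> B
Bits 10 -> F
Bits 01 -> A


Decoded message: FFBBFA


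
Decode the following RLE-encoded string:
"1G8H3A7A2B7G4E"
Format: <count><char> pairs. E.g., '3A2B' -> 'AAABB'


Expanding each <count><char> pair:
  1G -> 'G'
  8H -> 'HHHHHHHH'
  3A -> 'AAA'
  7A -> 'AAAAAAA'
  2B -> 'BB'
  7G -> 'GGGGGGG'
  4E -> 'EEEE'

Decoded = GHHHHHHHHAAAAAAAAAABBGGGGGGGEEEE


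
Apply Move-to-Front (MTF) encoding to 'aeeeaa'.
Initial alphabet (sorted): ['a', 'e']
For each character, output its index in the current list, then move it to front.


MTF encoding:
'a': index 0 in ['a', 'e'] -> ['a', 'e']
'e': index 1 in ['a', 'e'] -> ['e', 'a']
'e': index 0 in ['e', 'a'] -> ['e', 'a']
'e': index 0 in ['e', 'a'] -> ['e', 'a']
'a': index 1 in ['e', 'a'] -> ['a', 'e']
'a': index 0 in ['a', 'e'] -> ['a', 'e']


Output: [0, 1, 0, 0, 1, 0]


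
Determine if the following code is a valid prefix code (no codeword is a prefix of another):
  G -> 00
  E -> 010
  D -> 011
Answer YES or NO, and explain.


Checking each pair (does one codeword prefix another?):
  G='00' vs E='010': no prefix
  G='00' vs D='011': no prefix
  E='010' vs G='00': no prefix
  E='010' vs D='011': no prefix
  D='011' vs G='00': no prefix
  D='011' vs E='010': no prefix
No violation found over all pairs.

YES -- this is a valid prefix code. No codeword is a prefix of any other codeword.


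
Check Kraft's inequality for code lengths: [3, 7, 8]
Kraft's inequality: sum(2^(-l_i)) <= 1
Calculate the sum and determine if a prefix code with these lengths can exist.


Sum = 2^(-3) + 2^(-7) + 2^(-8)
    = 0.125 + 0.0078125 + 0.00390625
    = 35/256 = 0.13671875
Since 0.13671875 <= 1, Kraft's inequality IS satisfied.
A prefix code with these lengths CAN exist.

Kraft sum = 0.13671875. Satisfied.


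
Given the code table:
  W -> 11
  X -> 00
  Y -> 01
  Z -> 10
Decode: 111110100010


Decoding:
11 -> W
11 -> W
10 -> Z
10 -> Z
00 -> X
10 -> Z


Result: WWZZXZ


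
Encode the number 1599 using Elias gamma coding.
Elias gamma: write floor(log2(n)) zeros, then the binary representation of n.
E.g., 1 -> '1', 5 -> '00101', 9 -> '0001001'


num_bits = floor(log2(1599)) + 1 = 11
leading_zeros = num_bits - 1 = 10
binary(1599) = 11000111111

Elias gamma(1599) = '0000000000' + '11000111111' = 000000000011000111111 (21 bits)


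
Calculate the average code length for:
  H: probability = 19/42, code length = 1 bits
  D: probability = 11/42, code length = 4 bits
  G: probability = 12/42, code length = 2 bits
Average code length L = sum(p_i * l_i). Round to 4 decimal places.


Weighted contributions p_i * l_i:
  H: (19/42) * 1 = 19/42
  D: (11/42) * 4 = 44/42
  G: (12/42) * 2 = 24/42
Sum = (19 + 44 + 24)/42 = 87/42

L = 87/42 = 2.0714 bits/symbol


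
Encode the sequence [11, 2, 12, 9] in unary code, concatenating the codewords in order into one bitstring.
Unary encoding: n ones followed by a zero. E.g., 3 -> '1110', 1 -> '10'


Encode each number as n ones followed by a terminating 0:
  11 -> 111111111110 (12 bits)
  2 -> 110 (3 bits)
  12 -> 1111111111110 (13 bits)
  9 -> 1111111110 (10 bits)
Total length = 12 + 3 + 13 + 10 = 38 bits.

Unary([11, 2, 12, 9]) = 11111111111011011111111111101111111110 (38 bits)


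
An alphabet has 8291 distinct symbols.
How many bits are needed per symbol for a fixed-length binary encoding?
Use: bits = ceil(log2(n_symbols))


log2(8291) = 13.0173
Bracket: 2^13 = 8192 < 8291 <= 2^14 = 16384
So ceil(log2(8291)) = 14

bits = ceil(log2(8291)) = ceil(13.0173) = 14 bits


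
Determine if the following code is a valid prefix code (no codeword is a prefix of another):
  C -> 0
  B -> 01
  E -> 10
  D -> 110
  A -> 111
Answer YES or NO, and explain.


Checking each pair (does one codeword prefix another?):
  C='0' vs B='01': prefix -- VIOLATION

NO -- this is NOT a valid prefix code. C (0) is a prefix of B (01).


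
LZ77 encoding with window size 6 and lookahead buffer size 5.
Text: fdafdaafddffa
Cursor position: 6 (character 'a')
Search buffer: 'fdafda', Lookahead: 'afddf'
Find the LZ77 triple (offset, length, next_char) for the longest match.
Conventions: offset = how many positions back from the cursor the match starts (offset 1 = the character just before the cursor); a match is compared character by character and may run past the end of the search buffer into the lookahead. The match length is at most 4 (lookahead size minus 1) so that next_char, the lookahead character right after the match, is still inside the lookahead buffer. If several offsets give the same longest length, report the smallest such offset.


Try each offset into the search buffer:
  offset=1 (pos 5, char 'a'): match length 1
  offset=2 (pos 4, char 'd'): match length 0
  offset=3 (pos 3, char 'f'): match length 0
  offset=4 (pos 2, char 'a'): match length 3
  offset=5 (pos 1, char 'd'): match length 0
  offset=6 (pos 0, char 'f'): match length 0
Longest match has length 3 at offset 4.
next_char = character at position 6 + 3 = 9 -> 'd'

Best match: offset=4, length=3 (matching 'afd' starting at position 2)
LZ77 triple: (4, 3, 'd')


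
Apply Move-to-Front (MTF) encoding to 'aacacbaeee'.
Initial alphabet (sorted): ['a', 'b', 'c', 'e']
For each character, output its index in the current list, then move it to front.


MTF encoding:
'a': index 0 in ['a', 'b', 'c', 'e'] -> ['a', 'b', 'c', 'e']
'a': index 0 in ['a', 'b', 'c', 'e'] -> ['a', 'b', 'c', 'e']
'c': index 2 in ['a', 'b', 'c', 'e'] -> ['c', 'a', 'b', 'e']
'a': index 1 in ['c', 'a', 'b', 'e'] -> ['a', 'c', 'b', 'e']
'c': index 1 in ['a', 'c', 'b', 'e'] -> ['c', 'a', 'b', 'e']
'b': index 2 in ['c', 'a', 'b', 'e'] -> ['b', 'c', 'a', 'e']
'a': index 2 in ['b', 'c', 'a', 'e'] -> ['a', 'b', 'c', 'e']
'e': index 3 in ['a', 'b', 'c', 'e'] -> ['e', 'a', 'b', 'c']
'e': index 0 in ['e', 'a', 'b', 'c'] -> ['e', 'a', 'b', 'c']
'e': index 0 in ['e', 'a', 'b', 'c'] -> ['e', 'a', 'b', 'c']


Output: [0, 0, 2, 1, 1, 2, 2, 3, 0, 0]


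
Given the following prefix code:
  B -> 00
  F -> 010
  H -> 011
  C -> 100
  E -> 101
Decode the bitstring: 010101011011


Decoding step by step:
Bits 010 -> F
Bits 101 -> E
Bits 011 -> H
Bits 011 -> H


Decoded message: FEHH


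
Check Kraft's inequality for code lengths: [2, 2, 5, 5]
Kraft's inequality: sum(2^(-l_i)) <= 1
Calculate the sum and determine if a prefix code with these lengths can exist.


Sum = 2^(-2) + 2^(-2) + 2^(-5) + 2^(-5)
    = 0.25 + 0.25 + 0.03125 + 0.03125
    = 18/32 = 0.5625
Since 0.5625 <= 1, Kraft's inequality IS satisfied.
A prefix code with these lengths CAN exist.

Kraft sum = 0.5625. Satisfied.


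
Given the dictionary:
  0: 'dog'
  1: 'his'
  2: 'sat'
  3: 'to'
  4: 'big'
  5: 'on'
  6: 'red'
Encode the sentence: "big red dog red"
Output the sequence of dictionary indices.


Look up each word in the dictionary:
  'big' -> 4
  'red' -> 6
  'dog' -> 0
  'red' -> 6

Encoded: [4, 6, 0, 6]


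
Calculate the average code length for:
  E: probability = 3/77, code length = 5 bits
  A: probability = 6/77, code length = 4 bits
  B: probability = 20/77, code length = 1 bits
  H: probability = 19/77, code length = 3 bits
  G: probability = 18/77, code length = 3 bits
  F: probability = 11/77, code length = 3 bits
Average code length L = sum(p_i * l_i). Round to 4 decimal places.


Weighted contributions p_i * l_i:
  E: (3/77) * 5 = 15/77
  A: (6/77) * 4 = 24/77
  B: (20/77) * 1 = 20/77
  H: (19/77) * 3 = 57/77
  G: (18/77) * 3 = 54/77
  F: (11/77) * 3 = 33/77
Sum = (15 + 24 + 20 + 57 + 54 + 33)/77 = 203/77

L = 203/77 = 2.6364 bits/symbol


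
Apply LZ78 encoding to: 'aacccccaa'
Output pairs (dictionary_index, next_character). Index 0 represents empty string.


LZ78 encoding steps:
Dictionary: {0: ''}
Step 1: w='' (idx 0), next='a' -> output (0, 'a'), add 'a' as idx 1
Step 2: w='a' (idx 1), next='c' -> output (1, 'c'), add 'ac' as idx 2
Step 3: w='' (idx 0), next='c' -> output (0, 'c'), add 'c' as idx 3
Step 4: w='c' (idx 3), next='c' -> output (3, 'c'), add 'cc' as idx 4
Step 5: w='c' (idx 3), next='a' -> output (3, 'a'), add 'ca' as idx 5
Step 6: w='a' (idx 1), end of input -> output (1, '')


Encoded: [(0, 'a'), (1, 'c'), (0, 'c'), (3, 'c'), (3, 'a'), (1, '')]


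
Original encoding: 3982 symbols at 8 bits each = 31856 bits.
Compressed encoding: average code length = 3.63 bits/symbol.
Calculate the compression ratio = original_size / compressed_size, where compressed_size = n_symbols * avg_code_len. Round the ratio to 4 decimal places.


original_size = n_symbols * orig_bits = 3982 * 8 = 31856 bits
compressed_size = n_symbols * avg_code_len = 3982 * 3.63 = 14454.66 bits
ratio = original_size / compressed_size = 31856 / 14454.66 = 2.2039

Compression ratio = 2.2039


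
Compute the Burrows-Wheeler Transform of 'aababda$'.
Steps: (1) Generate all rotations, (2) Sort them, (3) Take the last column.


Rotations (sorted):
  0: $aababda -> last char: a
  1: a$aababd -> last char: d
  2: aababda$ -> last char: $
  3: ababda$a -> last char: a
  4: abda$aab -> last char: b
  5: babda$aa -> last char: a
  6: bda$aaba -> last char: a
  7: da$aabab -> last char: b


BWT = ad$abaab


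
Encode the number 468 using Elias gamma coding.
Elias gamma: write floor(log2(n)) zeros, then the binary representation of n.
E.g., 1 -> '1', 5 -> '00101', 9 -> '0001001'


num_bits = floor(log2(468)) + 1 = 9
leading_zeros = num_bits - 1 = 8
binary(468) = 111010100

Elias gamma(468) = '00000000' + '111010100' = 00000000111010100 (17 bits)


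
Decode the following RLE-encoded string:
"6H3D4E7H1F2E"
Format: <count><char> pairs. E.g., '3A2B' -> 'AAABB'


Expanding each <count><char> pair:
  6H -> 'HHHHHH'
  3D -> 'DDD'
  4E -> 'EEEE'
  7H -> 'HHHHHHH'
  1F -> 'F'
  2E -> 'EE'

Decoded = HHHHHHDDDEEEEHHHHHHHFEE


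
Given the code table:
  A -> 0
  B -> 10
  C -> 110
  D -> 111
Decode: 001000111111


Decoding:
0 -> A
0 -> A
10 -> B
0 -> A
0 -> A
111 -> D
111 -> D


Result: AABAADD


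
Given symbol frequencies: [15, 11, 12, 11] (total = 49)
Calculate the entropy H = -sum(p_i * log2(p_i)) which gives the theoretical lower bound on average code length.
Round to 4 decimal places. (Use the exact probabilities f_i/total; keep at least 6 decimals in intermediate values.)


Per-symbol terms -p_i * log2(p_i) with p_i = f_i/49:
  p = 15/49 = 0.306122: log2(p) = -1.707819, -p*log2(p) = 0.522802
  p = 11/49 = 0.224490: log2(p) = -2.155278, -p*log2(p) = 0.483838
  p = 12/49 = 0.244898: log2(p) = -2.029747, -p*log2(p) = 0.497081
  p = 11/49 = 0.224490: log2(p) = -2.155278, -p*log2(p) = 0.483838
H = 0.522802 + 0.483838 + 0.497081 + 0.483838 = 1.987559

H = 1.9876 bits/symbol


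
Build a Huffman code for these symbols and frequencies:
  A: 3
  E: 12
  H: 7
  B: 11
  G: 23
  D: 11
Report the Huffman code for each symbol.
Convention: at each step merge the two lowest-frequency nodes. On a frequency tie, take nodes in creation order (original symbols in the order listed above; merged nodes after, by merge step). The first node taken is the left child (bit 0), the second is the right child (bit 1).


Huffman tree construction:
Step 1: Merge A(3) + H(7) = 10
Step 2: Merge (A+H)(10) + B(11) = 21
Step 3: Merge D(11) + E(12) = 23
Step 4: Merge ((A+H)+B)(21) + G(23) = 44
Step 5: Merge (D+E)(23) + (((A+H)+B)+G)(44) = 67
Read each symbol's code off the tree from the root (left child = 0, right child = 1).

Codes:
  A: 1000 (length 4)
  E: 01 (length 2)
  H: 1001 (length 4)
  B: 101 (length 3)
  G: 11 (length 2)
  D: 00 (length 2)
Average code length: 165/67 = 2.4627 bits/symbol


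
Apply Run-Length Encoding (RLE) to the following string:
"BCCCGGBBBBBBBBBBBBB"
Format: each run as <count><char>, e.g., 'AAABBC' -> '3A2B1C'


Scanning runs left to right:
  i=0: run of 'B' x 1 -> '1B'
  i=1: run of 'C' x 3 -> '3C'
  i=4: run of 'G' x 2 -> '2G'
  i=6: run of 'B' x 13 -> '13B'

RLE = 1B3C2G13B


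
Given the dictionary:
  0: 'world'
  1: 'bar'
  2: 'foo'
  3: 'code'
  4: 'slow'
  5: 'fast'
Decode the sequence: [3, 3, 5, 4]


Look up each index in the dictionary:
  3 -> 'code'
  3 -> 'code'
  5 -> 'fast'
  4 -> 'slow'

Decoded: "code code fast slow"


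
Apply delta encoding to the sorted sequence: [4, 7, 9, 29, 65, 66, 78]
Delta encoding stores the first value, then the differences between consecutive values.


First value: 4
Deltas:
  7 - 4 = 3
  9 - 7 = 2
  29 - 9 = 20
  65 - 29 = 36
  66 - 65 = 1
  78 - 66 = 12


Delta encoded: [4, 3, 2, 20, 36, 1, 12]


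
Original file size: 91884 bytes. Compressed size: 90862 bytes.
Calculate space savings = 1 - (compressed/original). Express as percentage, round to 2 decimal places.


ratio = compressed/original = 90862/91884 = 0.988877
savings = 1 - ratio = 1 - 0.988877 = 0.011123
as a percentage: 0.011123 * 100 = 1.11%

Space savings = 1 - 90862/91884 = 1.11%


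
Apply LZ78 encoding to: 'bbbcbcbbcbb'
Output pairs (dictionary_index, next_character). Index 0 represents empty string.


LZ78 encoding steps:
Dictionary: {0: ''}
Step 1: w='' (idx 0), next='b' -> output (0, 'b'), add 'b' as idx 1
Step 2: w='b' (idx 1), next='b' -> output (1, 'b'), add 'bb' as idx 2
Step 3: w='' (idx 0), next='c' -> output (0, 'c'), add 'c' as idx 3
Step 4: w='b' (idx 1), next='c' -> output (1, 'c'), add 'bc' as idx 4
Step 5: w='bb' (idx 2), next='c' -> output (2, 'c'), add 'bbc' as idx 5
Step 6: w='bb' (idx 2), end of input -> output (2, '')


Encoded: [(0, 'b'), (1, 'b'), (0, 'c'), (1, 'c'), (2, 'c'), (2, '')]


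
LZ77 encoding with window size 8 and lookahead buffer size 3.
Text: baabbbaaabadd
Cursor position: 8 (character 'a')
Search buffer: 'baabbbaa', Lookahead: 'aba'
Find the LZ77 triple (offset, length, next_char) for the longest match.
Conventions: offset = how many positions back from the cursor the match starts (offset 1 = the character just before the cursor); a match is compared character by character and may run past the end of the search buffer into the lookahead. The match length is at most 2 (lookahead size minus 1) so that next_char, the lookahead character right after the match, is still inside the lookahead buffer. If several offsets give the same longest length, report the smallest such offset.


Try each offset into the search buffer:
  offset=1 (pos 7, char 'a'): match length 1
  offset=2 (pos 6, char 'a'): match length 1
  offset=3 (pos 5, char 'b'): match length 0
  offset=4 (pos 4, char 'b'): match length 0
  offset=5 (pos 3, char 'b'): match length 0
  offset=6 (pos 2, char 'a'): match length 2
  offset=7 (pos 1, char 'a'): match length 1
  offset=8 (pos 0, char 'b'): match length 0
Longest match has length 2 at offset 6.
next_char = character at position 8 + 2 = 10 -> 'a'

Best match: offset=6, length=2 (matching 'ab' starting at position 2)
LZ77 triple: (6, 2, 'a')


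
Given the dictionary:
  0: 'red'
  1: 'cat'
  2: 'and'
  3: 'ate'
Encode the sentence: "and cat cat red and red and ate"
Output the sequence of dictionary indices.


Look up each word in the dictionary:
  'and' -> 2
  'cat' -> 1
  'cat' -> 1
  'red' -> 0
  'and' -> 2
  'red' -> 0
  'and' -> 2
  'ate' -> 3

Encoded: [2, 1, 1, 0, 2, 0, 2, 3]


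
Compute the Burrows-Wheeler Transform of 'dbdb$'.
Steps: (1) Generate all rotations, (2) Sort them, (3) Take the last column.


Rotations (sorted):
  0: $dbdb -> last char: b
  1: b$dbd -> last char: d
  2: bdb$d -> last char: d
  3: db$db -> last char: b
  4: dbdb$ -> last char: $


BWT = bddb$


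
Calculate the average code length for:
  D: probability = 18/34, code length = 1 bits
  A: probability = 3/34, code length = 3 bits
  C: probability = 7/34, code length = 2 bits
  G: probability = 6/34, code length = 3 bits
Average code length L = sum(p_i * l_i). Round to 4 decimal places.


Weighted contributions p_i * l_i:
  D: (18/34) * 1 = 18/34
  A: (3/34) * 3 = 9/34
  C: (7/34) * 2 = 14/34
  G: (6/34) * 3 = 18/34
Sum = (18 + 9 + 14 + 18)/34 = 59/34

L = 59/34 = 1.7353 bits/symbol


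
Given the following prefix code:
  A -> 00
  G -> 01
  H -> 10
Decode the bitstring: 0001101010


Decoding step by step:
Bits 00 -> A
Bits 01 -> G
Bits 10 -> H
Bits 10 -> H
Bits 10 -> H


Decoded message: AGHHH


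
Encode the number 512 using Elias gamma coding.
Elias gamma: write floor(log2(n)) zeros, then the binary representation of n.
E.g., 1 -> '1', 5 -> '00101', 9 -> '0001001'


num_bits = floor(log2(512)) + 1 = 10
leading_zeros = num_bits - 1 = 9
binary(512) = 1000000000

Elias gamma(512) = '000000000' + '1000000000' = 0000000001000000000 (19 bits)


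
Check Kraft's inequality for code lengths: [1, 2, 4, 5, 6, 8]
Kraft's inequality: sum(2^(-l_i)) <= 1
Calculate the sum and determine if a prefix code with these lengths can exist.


Sum = 2^(-1) + 2^(-2) + 2^(-4) + 2^(-5) + 2^(-6) + 2^(-8)
    = 0.5 + 0.25 + 0.0625 + 0.03125 + 0.015625 + 0.00390625
    = 221/256 = 0.86328125
Since 0.86328125 <= 1, Kraft's inequality IS satisfied.
A prefix code with these lengths CAN exist.

Kraft sum = 0.86328125. Satisfied.


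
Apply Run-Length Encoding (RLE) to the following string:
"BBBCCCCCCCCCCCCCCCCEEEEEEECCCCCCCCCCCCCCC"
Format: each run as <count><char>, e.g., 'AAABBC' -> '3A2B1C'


Scanning runs left to right:
  i=0: run of 'B' x 3 -> '3B'
  i=3: run of 'C' x 16 -> '16C'
  i=19: run of 'E' x 7 -> '7E'
  i=26: run of 'C' x 15 -> '15C'

RLE = 3B16C7E15C


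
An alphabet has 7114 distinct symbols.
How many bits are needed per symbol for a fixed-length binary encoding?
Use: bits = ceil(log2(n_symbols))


log2(7114) = 12.7964
Bracket: 2^12 = 4096 < 7114 <= 2^13 = 8192
So ceil(log2(7114)) = 13

bits = ceil(log2(7114)) = ceil(12.7964) = 13 bits


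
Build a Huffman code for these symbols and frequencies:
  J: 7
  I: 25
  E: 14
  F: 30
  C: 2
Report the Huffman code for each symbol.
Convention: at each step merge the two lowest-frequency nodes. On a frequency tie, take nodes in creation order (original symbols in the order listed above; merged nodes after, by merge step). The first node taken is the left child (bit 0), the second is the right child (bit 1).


Huffman tree construction:
Step 1: Merge C(2) + J(7) = 9
Step 2: Merge (C+J)(9) + E(14) = 23
Step 3: Merge ((C+J)+E)(23) + I(25) = 48
Step 4: Merge F(30) + (((C+J)+E)+I)(48) = 78
Read each symbol's code off the tree from the root (left child = 0, right child = 1).

Codes:
  J: 1001 (length 4)
  I: 11 (length 2)
  E: 101 (length 3)
  F: 0 (length 1)
  C: 1000 (length 4)
Average code length: 158/78 = 2.0256 bits/symbol


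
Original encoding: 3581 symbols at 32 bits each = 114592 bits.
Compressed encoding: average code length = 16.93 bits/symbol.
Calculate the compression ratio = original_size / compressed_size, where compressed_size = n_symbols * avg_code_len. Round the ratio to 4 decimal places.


original_size = n_symbols * orig_bits = 3581 * 32 = 114592 bits
compressed_size = n_symbols * avg_code_len = 3581 * 16.93 = 60626.33 bits
ratio = original_size / compressed_size = 114592 / 60626.33 = 1.8901

Compression ratio = 1.8901


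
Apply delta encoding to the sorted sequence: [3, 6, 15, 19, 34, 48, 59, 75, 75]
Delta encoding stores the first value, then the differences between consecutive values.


First value: 3
Deltas:
  6 - 3 = 3
  15 - 6 = 9
  19 - 15 = 4
  34 - 19 = 15
  48 - 34 = 14
  59 - 48 = 11
  75 - 59 = 16
  75 - 75 = 0


Delta encoded: [3, 3, 9, 4, 15, 14, 11, 16, 0]


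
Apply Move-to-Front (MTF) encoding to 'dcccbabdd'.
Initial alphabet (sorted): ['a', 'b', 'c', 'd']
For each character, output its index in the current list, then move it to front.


MTF encoding:
'd': index 3 in ['a', 'b', 'c', 'd'] -> ['d', 'a', 'b', 'c']
'c': index 3 in ['d', 'a', 'b', 'c'] -> ['c', 'd', 'a', 'b']
'c': index 0 in ['c', 'd', 'a', 'b'] -> ['c', 'd', 'a', 'b']
'c': index 0 in ['c', 'd', 'a', 'b'] -> ['c', 'd', 'a', 'b']
'b': index 3 in ['c', 'd', 'a', 'b'] -> ['b', 'c', 'd', 'a']
'a': index 3 in ['b', 'c', 'd', 'a'] -> ['a', 'b', 'c', 'd']
'b': index 1 in ['a', 'b', 'c', 'd'] -> ['b', 'a', 'c', 'd']
'd': index 3 in ['b', 'a', 'c', 'd'] -> ['d', 'b', 'a', 'c']
'd': index 0 in ['d', 'b', 'a', 'c'] -> ['d', 'b', 'a', 'c']


Output: [3, 3, 0, 0, 3, 3, 1, 3, 0]


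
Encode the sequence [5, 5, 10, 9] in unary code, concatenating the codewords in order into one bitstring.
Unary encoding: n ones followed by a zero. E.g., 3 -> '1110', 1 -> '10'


Encode each number as n ones followed by a terminating 0:
  5 -> 111110 (6 bits)
  5 -> 111110 (6 bits)
  10 -> 11111111110 (11 bits)
  9 -> 1111111110 (10 bits)
Total length = 6 + 6 + 11 + 10 = 33 bits.

Unary([5, 5, 10, 9]) = 111110111110111111111101111111110 (33 bits)


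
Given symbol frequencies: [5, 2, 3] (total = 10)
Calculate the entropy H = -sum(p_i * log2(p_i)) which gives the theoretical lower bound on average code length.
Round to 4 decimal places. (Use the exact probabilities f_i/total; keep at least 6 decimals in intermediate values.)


Per-symbol terms -p_i * log2(p_i) with p_i = f_i/10:
  p = 5/10 = 0.500000: log2(p) = -1.000000, -p*log2(p) = 0.500000
  p = 2/10 = 0.200000: log2(p) = -2.321928, -p*log2(p) = 0.464386
  p = 3/10 = 0.300000: log2(p) = -1.736966, -p*log2(p) = 0.521090
H = 0.500000 + 0.464386 + 0.521090 = 1.485476

H = 1.4855 bits/symbol


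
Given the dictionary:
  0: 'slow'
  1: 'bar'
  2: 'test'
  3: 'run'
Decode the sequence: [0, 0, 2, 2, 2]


Look up each index in the dictionary:
  0 -> 'slow'
  0 -> 'slow'
  2 -> 'test'
  2 -> 'test'
  2 -> 'test'

Decoded: "slow slow test test test"


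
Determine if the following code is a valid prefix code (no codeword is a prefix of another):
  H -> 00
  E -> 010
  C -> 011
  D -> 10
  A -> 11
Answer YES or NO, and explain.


Checking each pair (does one codeword prefix another?):
  H='00' vs E='010': no prefix
  H='00' vs C='011': no prefix
  H='00' vs D='10': no prefix
  H='00' vs A='11': no prefix
  E='010' vs H='00': no prefix
  E='010' vs C='011': no prefix
  E='010' vs D='10': no prefix
  E='010' vs A='11': no prefix
  C='011' vs H='00': no prefix
  C='011' vs E='010': no prefix
  C='011' vs D='10': no prefix
  C='011' vs A='11': no prefix
  D='10' vs H='00': no prefix
  D='10' vs E='010': no prefix
  D='10' vs C='011': no prefix
  D='10' vs A='11': no prefix
  A='11' vs H='00': no prefix
  A='11' vs E='010': no prefix
  A='11' vs C='011': no prefix
  A='11' vs D='10': no prefix
No violation found over all pairs.

YES -- this is a valid prefix code. No codeword is a prefix of any other codeword.


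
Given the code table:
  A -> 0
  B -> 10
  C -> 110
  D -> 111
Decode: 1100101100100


Decoding:
110 -> C
0 -> A
10 -> B
110 -> C
0 -> A
10 -> B
0 -> A


Result: CABCABA


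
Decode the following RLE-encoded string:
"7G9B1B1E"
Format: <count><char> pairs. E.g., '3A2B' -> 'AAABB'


Expanding each <count><char> pair:
  7G -> 'GGGGGGG'
  9B -> 'BBBBBBBBB'
  1B -> 'B'
  1E -> 'E'

Decoded = GGGGGGGBBBBBBBBBBE


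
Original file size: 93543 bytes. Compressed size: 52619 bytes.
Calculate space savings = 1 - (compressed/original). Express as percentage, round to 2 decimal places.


ratio = compressed/original = 52619/93543 = 0.562511
savings = 1 - ratio = 1 - 0.562511 = 0.437489
as a percentage: 0.437489 * 100 = 43.75%

Space savings = 1 - 52619/93543 = 43.75%


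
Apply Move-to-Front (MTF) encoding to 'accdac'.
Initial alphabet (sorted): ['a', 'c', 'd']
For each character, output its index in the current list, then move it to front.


MTF encoding:
'a': index 0 in ['a', 'c', 'd'] -> ['a', 'c', 'd']
'c': index 1 in ['a', 'c', 'd'] -> ['c', 'a', 'd']
'c': index 0 in ['c', 'a', 'd'] -> ['c', 'a', 'd']
'd': index 2 in ['c', 'a', 'd'] -> ['d', 'c', 'a']
'a': index 2 in ['d', 'c', 'a'] -> ['a', 'd', 'c']
'c': index 2 in ['a', 'd', 'c'] -> ['c', 'a', 'd']


Output: [0, 1, 0, 2, 2, 2]


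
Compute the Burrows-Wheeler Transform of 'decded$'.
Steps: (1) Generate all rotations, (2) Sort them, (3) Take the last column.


Rotations (sorted):
  0: $decded -> last char: d
  1: cded$de -> last char: e
  2: d$decde -> last char: e
  3: decded$ -> last char: $
  4: ded$dec -> last char: c
  5: ecded$d -> last char: d
  6: ed$decd -> last char: d


BWT = dee$cdd


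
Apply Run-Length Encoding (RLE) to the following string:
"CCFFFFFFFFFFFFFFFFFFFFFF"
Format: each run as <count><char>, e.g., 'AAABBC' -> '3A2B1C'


Scanning runs left to right:
  i=0: run of 'C' x 2 -> '2C'
  i=2: run of 'F' x 22 -> '22F'

RLE = 2C22F


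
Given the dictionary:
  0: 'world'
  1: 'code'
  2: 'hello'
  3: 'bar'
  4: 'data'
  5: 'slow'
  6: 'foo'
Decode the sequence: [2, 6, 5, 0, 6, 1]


Look up each index in the dictionary:
  2 -> 'hello'
  6 -> 'foo'
  5 -> 'slow'
  0 -> 'world'
  6 -> 'foo'
  1 -> 'code'

Decoded: "hello foo slow world foo code"


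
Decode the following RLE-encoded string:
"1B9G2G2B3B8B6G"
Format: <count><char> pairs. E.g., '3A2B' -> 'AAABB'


Expanding each <count><char> pair:
  1B -> 'B'
  9G -> 'GGGGGGGGG'
  2G -> 'GG'
  2B -> 'BB'
  3B -> 'BBB'
  8B -> 'BBBBBBBB'
  6G -> 'GGGGGG'

Decoded = BGGGGGGGGGGGBBBBBBBBBBBBBGGGGGG


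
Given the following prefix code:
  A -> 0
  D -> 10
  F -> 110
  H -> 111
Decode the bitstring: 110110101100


Decoding step by step:
Bits 110 -> F
Bits 110 -> F
Bits 10 -> D
Bits 110 -> F
Bits 0 -> A


Decoded message: FFDFA


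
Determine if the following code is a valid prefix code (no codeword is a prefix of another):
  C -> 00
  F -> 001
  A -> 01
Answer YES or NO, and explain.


Checking each pair (does one codeword prefix another?):
  C='00' vs F='001': prefix -- VIOLATION

NO -- this is NOT a valid prefix code. C (00) is a prefix of F (001).


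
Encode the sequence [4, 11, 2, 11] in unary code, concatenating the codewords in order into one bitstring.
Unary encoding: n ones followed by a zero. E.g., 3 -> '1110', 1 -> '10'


Encode each number as n ones followed by a terminating 0:
  4 -> 11110 (5 bits)
  11 -> 111111111110 (12 bits)
  2 -> 110 (3 bits)
  11 -> 111111111110 (12 bits)
Total length = 5 + 12 + 3 + 12 = 32 bits.

Unary([4, 11, 2, 11]) = 11110111111111110110111111111110 (32 bits)


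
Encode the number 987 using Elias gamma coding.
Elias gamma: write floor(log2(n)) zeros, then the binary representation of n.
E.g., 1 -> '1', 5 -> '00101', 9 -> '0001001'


num_bits = floor(log2(987)) + 1 = 10
leading_zeros = num_bits - 1 = 9
binary(987) = 1111011011

Elias gamma(987) = '000000000' + '1111011011' = 0000000001111011011 (19 bits)


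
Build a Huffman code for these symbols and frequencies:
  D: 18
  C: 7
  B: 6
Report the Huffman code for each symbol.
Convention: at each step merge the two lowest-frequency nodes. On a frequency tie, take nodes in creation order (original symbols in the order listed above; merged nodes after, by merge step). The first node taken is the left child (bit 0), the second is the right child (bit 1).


Huffman tree construction:
Step 1: Merge B(6) + C(7) = 13
Step 2: Merge (B+C)(13) + D(18) = 31
Read each symbol's code off the tree from the root (left child = 0, right child = 1).

Codes:
  D: 1 (length 1)
  C: 01 (length 2)
  B: 00 (length 2)
Average code length: 44/31 = 1.4194 bits/symbol


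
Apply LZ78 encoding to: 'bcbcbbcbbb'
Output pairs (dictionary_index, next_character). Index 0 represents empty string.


LZ78 encoding steps:
Dictionary: {0: ''}
Step 1: w='' (idx 0), next='b' -> output (0, 'b'), add 'b' as idx 1
Step 2: w='' (idx 0), next='c' -> output (0, 'c'), add 'c' as idx 2
Step 3: w='b' (idx 1), next='c' -> output (1, 'c'), add 'bc' as idx 3
Step 4: w='b' (idx 1), next='b' -> output (1, 'b'), add 'bb' as idx 4
Step 5: w='c' (idx 2), next='b' -> output (2, 'b'), add 'cb' as idx 5
Step 6: w='bb' (idx 4), end of input -> output (4, '')


Encoded: [(0, 'b'), (0, 'c'), (1, 'c'), (1, 'b'), (2, 'b'), (4, '')]


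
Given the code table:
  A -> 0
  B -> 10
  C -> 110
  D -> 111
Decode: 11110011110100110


Decoding:
111 -> D
10 -> B
0 -> A
111 -> D
10 -> B
10 -> B
0 -> A
110 -> C


Result: DBADBBAC


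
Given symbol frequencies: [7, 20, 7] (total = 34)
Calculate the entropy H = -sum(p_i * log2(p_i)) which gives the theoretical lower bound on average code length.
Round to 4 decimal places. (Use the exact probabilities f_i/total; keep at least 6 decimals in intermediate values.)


Per-symbol terms -p_i * log2(p_i) with p_i = f_i/34:
  p = 7/34 = 0.205882: log2(p) = -2.280108, -p*log2(p) = 0.469434
  p = 20/34 = 0.588235: log2(p) = -0.765535, -p*log2(p) = 0.450315
  p = 7/34 = 0.205882: log2(p) = -2.280108, -p*log2(p) = 0.469434
H = 0.469434 + 0.450315 + 0.469434 = 1.389183

H = 1.3892 bits/symbol
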